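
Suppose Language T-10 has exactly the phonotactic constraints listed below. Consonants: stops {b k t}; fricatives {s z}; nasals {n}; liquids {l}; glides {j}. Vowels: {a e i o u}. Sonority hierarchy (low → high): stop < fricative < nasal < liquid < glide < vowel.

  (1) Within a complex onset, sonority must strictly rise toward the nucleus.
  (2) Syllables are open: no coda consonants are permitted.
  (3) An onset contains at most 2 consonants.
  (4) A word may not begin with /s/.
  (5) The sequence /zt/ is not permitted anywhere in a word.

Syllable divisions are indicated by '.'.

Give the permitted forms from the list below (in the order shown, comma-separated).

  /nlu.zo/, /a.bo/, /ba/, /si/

/nlu.zo/, /a.bo/, /ba/

/nlu.zo/ — σ1 onset /nl/ (3→4 rises), coda /∅/ ok; σ2 onset /z/, coda /∅/ ok → permitted
/a.bo/ — σ1 onset /∅/, coda /∅/ ok; σ2 onset /b/, coda /∅/ ok → permitted
/ba/ — σ1 onset /b/, coda /∅/ ok → permitted
/si/ — violates constraint 4: word begins with /s/ → not permitted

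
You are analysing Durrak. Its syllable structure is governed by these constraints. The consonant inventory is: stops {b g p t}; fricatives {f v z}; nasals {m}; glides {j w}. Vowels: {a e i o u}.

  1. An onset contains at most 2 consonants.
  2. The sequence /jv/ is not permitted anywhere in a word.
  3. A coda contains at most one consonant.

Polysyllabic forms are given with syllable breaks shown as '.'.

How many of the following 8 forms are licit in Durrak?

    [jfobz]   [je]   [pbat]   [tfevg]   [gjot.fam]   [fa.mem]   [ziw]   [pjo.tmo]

[jfobz] — violates constraint 3: syllable 1 coda /bz/ has 2 consonants (> 1) → illicit
[je] — σ1 onset /j/, coda /∅/ ok → licit
[pbat] — σ1 onset /pb/ (2C), coda /t/ ok → licit
[tfevg] — violates constraint 3: syllable 1 coda /vg/ has 2 consonants (> 1) → illicit
[gjot.fam] — σ1 onset /gj/ (2C), coda /t/ ok; σ2 onset /f/, coda /m/ ok → licit
[fa.mem] — σ1 onset /f/, coda /∅/ ok; σ2 onset /m/, coda /m/ ok → licit
[ziw] — σ1 onset /z/, coda /w/ ok → licit
[pjo.tmo] — σ1 onset /pj/ (2C), coda /∅/ ok; σ2 onset /tm/ (2C), coda /∅/ ok → licit
Licit: [je], [pbat], [gjot.fam], [fa.mem], [ziw], [pjo.tmo] → 6.

6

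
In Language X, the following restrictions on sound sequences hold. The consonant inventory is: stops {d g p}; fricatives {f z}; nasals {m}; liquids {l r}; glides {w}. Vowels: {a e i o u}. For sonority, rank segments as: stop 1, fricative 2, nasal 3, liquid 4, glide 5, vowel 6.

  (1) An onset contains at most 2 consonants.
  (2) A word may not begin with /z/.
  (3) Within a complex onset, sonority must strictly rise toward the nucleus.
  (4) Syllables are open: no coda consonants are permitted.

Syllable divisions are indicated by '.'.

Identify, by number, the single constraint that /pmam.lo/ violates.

/pmam.lo/: syllable 1 coda /m/ has 1 consonant (> 0).
This is a violation of constraint 4: "Syllables are open: no coda consonants are permitted."
The remaining constraints (1, 2, 3) are satisfied.

4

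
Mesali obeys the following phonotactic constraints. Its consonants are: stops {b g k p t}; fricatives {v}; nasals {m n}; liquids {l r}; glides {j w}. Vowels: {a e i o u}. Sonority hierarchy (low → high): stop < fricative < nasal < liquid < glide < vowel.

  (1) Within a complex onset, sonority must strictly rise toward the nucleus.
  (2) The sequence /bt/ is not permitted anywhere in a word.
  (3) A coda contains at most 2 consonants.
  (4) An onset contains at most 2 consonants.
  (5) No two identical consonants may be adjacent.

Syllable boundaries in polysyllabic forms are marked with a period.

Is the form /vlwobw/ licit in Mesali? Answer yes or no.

/vlwobw/ — violates constraint 4: syllable 1 onset /vlw/ has 3 consonants (> 2) → illicit

no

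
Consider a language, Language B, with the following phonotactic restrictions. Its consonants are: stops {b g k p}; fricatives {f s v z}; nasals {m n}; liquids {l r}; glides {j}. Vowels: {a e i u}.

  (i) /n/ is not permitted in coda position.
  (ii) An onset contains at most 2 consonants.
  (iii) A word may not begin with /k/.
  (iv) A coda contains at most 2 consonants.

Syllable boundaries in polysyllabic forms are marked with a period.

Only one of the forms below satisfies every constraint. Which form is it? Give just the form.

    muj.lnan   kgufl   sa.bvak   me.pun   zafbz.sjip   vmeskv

muj.lnan — violates constraint (i): syllable 2 coda contains /n/ → phonotactically illegal
kgufl — violates constraint (iii): word begins with /k/ → phonotactically illegal
sa.bvak — σ1 onset /s/, coda /∅/ ok; σ2 onset /bv/ (2C), coda /k/ ok → phonotactically legal
me.pun — violates constraint (i): syllable 2 coda contains /n/ → phonotactically illegal
zafbz.sjip — violates constraint (iv): syllable 1 coda /fbz/ has 3 consonants (> 2) → phonotactically illegal
vmeskv — violates constraint (iv): syllable 1 coda /skv/ has 3 consonants (> 2) → phonotactically illegal

sa.bvak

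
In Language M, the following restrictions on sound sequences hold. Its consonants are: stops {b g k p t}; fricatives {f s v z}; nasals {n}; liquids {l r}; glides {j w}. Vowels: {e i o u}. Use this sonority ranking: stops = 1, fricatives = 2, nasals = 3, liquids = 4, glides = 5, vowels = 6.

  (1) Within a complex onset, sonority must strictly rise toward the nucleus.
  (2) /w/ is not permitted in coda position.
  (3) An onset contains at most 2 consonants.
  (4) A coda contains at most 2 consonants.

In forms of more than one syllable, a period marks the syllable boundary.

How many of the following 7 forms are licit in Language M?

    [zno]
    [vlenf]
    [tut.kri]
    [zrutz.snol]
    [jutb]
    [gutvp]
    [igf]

6

[zno] — σ1 onset /zn/ (2→3 rises), coda /∅/ ok → licit
[vlenf] — σ1 onset /vl/ (2→4 rises), coda /nf/ (2C) ok → licit
[tut.kri] — σ1 onset /t/, coda /t/ ok; σ2 onset /kr/ (1→4 rises), coda /∅/ ok → licit
[zrutz.snol] — σ1 onset /zr/ (2→4 rises), coda /tz/ (2C) ok; σ2 onset /sn/ (2→3 rises), coda /l/ ok → licit
[jutb] — σ1 onset /j/, coda /tb/ (2C) ok → licit
[gutvp] — violates constraint 4: syllable 1 coda /tvp/ has 3 consonants (> 2) → illicit
[igf] — σ1 onset /∅/, coda /gf/ (2C) ok → licit
Licit: [zno], [vlenf], [tut.kri], [zrutz.snol], [jutb], [igf] → 6.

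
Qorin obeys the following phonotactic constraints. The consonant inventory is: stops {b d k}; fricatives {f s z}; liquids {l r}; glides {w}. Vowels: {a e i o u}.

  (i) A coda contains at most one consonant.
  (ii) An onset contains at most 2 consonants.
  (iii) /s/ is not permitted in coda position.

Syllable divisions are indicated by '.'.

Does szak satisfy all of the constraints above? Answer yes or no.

yes

szak — σ1 onset /sz/ (2C), coda /k/ ok → phonotactically legal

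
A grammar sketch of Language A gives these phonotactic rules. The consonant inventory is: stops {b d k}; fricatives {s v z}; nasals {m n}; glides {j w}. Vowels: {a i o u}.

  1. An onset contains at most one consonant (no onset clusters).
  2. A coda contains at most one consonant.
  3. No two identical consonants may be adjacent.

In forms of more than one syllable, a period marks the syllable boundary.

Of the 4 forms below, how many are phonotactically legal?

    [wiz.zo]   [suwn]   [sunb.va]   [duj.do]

1

[wiz.zo] — violates constraint 3: adjacent identical consonants /zz/ → phonotactically illegal
[suwn] — violates constraint 2: syllable 1 coda /wn/ has 2 consonants (> 1) → phonotactically illegal
[sunb.va] — violates constraint 2: syllable 1 coda /nb/ has 2 consonants (> 1) → phonotactically illegal
[duj.do] — σ1 onset /d/, coda /j/ ok; σ2 onset /d/, coda /∅/ ok → phonotactically legal
Phonotactically legal: [duj.do] → 1.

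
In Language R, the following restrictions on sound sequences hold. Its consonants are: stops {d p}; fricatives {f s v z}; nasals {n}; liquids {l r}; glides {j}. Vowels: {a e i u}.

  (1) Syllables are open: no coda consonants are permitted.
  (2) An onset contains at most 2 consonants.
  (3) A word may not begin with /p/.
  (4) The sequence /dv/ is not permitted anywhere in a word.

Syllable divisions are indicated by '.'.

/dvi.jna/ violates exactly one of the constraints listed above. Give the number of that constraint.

/dvi.jna/: contains banned sequence /dv/.
This is a violation of constraint 4: "The sequence /dv/ is not permitted anywhere in a word."
The remaining constraints (1, 2, 3) are satisfied.

4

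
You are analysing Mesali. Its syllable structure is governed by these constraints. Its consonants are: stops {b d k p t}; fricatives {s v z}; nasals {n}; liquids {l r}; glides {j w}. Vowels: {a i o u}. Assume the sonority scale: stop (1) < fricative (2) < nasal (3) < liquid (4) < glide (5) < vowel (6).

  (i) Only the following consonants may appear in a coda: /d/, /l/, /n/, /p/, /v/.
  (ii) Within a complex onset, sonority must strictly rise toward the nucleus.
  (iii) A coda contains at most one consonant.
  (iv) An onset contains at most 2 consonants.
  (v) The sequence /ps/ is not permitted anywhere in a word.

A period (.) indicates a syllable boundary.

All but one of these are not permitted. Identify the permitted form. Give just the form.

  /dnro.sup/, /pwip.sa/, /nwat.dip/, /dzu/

/dnro.sup/ — violates constraint (iv): syllable 1 onset /dnr/ has 3 consonants (> 2) → not permitted
/pwip.sa/ — violates constraint (v): contains banned sequence /ps/ → not permitted
/nwat.dip/ — violates constraint (i): syllable 1 coda contains /t/, which is not a licensed coda consonant → not permitted
/dzu/ — σ1 onset /dz/ (1→2 rises), coda /∅/ ok → permitted

/dzu/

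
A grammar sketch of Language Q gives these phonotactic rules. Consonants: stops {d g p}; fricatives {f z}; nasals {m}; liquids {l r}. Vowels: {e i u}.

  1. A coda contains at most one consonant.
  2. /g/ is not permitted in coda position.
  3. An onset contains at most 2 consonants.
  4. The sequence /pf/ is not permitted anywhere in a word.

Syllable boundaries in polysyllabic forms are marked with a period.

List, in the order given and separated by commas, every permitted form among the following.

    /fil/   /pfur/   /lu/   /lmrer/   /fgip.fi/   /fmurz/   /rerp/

/fil/, /lu/

/fil/ — σ1 onset /f/, coda /l/ ok → permitted
/pfur/ — violates constraint 4: contains banned sequence /pf/ → not permitted
/lu/ — σ1 onset /l/, coda /∅/ ok → permitted
/lmrer/ — violates constraint 3: syllable 1 onset /lmr/ has 3 consonants (> 2) → not permitted
/fgip.fi/ — violates constraint 4: contains banned sequence /pf/ → not permitted
/fmurz/ — violates constraint 1: syllable 1 coda /rz/ has 2 consonants (> 1) → not permitted
/rerp/ — violates constraint 1: syllable 1 coda /rp/ has 2 consonants (> 1) → not permitted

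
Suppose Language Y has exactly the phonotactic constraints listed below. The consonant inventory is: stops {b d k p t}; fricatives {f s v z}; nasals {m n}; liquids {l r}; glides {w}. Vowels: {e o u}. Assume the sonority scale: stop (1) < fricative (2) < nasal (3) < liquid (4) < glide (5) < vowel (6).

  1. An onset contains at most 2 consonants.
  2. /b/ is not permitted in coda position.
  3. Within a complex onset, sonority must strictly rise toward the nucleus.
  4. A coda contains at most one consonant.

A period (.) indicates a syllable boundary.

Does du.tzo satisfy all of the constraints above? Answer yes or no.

du.tzo — σ1 onset /d/, coda /∅/ ok; σ2 onset /tz/ (1→2 rises), coda /∅/ ok → phonotactically legal

yes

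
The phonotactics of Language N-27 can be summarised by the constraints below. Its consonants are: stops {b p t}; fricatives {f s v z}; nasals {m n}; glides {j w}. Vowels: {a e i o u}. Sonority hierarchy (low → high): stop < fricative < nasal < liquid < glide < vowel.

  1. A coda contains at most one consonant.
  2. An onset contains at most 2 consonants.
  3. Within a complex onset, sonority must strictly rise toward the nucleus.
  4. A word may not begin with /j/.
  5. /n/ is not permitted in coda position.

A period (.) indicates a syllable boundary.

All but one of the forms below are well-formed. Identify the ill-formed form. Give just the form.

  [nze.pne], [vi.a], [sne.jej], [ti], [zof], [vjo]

[nze.pne] — violates constraint 3: syllable 1 onset /nz/: /n/ (nasal, 3) → /z/ (fricative, 2) does not rise → ill-formed
[vi.a] — σ1 onset /v/, coda /∅/ ok; σ2 onset /∅/, coda /∅/ ok → well-formed
[sne.jej] — σ1 onset /sn/ (2→3 rises), coda /∅/ ok; σ2 onset /j/, coda /j/ ok → well-formed
[ti] — σ1 onset /t/, coda /∅/ ok → well-formed
[zof] — σ1 onset /z/, coda /f/ ok → well-formed
[vjo] — σ1 onset /vj/ (2→5 rises), coda /∅/ ok → well-formed

[nze.pne]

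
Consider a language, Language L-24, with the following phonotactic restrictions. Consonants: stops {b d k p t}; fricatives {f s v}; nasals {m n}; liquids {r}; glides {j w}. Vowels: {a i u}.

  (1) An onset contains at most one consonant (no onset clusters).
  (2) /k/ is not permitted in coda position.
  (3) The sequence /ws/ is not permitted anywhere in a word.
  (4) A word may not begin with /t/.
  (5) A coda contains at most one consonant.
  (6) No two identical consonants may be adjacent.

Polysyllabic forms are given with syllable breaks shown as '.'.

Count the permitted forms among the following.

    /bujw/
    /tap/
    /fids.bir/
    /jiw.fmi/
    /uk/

0

/bujw/ — violates constraint 5: syllable 1 coda /jw/ has 2 consonants (> 1) → not permitted
/tap/ — violates constraint 4: word begins with /t/ → not permitted
/fids.bir/ — violates constraint 5: syllable 1 coda /ds/ has 2 consonants (> 1) → not permitted
/jiw.fmi/ — violates constraint 1: syllable 2 onset /fm/ has 2 consonants (> 1) → not permitted
/uk/ — violates constraint 2: syllable 1 coda contains /k/ → not permitted
No form is permitted → 0.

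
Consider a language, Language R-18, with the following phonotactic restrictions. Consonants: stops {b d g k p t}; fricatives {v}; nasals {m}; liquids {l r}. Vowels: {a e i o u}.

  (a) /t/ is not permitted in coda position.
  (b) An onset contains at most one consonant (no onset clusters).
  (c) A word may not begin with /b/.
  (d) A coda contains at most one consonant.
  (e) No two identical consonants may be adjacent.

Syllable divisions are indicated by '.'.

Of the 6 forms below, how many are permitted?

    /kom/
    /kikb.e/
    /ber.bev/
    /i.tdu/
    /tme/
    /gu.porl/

/kom/ — σ1 onset /k/, coda /m/ ok → permitted
/kikb.e/ — violates constraint (d): syllable 1 coda /kb/ has 2 consonants (> 1) → not permitted
/ber.bev/ — violates constraint (c): word begins with /b/ → not permitted
/i.tdu/ — violates constraint (b): syllable 2 onset /td/ has 2 consonants (> 1) → not permitted
/tme/ — violates constraint (b): syllable 1 onset /tm/ has 2 consonants (> 1) → not permitted
/gu.porl/ — violates constraint (d): syllable 2 coda /rl/ has 2 consonants (> 1) → not permitted
Permitted: /kom/ → 1.

1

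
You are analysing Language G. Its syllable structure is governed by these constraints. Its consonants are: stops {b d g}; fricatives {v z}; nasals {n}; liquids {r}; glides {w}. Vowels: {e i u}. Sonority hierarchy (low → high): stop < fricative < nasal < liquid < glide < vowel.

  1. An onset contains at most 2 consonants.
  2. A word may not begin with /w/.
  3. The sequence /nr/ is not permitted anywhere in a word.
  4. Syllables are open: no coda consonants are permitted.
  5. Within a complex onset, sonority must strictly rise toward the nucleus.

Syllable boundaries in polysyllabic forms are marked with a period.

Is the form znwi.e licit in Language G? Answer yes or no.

znwi.e — violates constraint 1: syllable 1 onset /znw/ has 3 consonants (> 2) → illicit

no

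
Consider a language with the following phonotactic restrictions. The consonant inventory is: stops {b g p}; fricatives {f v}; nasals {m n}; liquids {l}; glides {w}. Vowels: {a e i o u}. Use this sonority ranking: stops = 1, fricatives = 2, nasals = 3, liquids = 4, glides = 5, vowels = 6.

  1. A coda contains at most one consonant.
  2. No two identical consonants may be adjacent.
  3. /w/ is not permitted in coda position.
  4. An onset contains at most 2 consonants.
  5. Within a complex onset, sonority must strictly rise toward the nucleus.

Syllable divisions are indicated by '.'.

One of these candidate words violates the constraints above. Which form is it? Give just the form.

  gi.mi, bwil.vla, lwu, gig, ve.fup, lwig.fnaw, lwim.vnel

lwig.fnaw

gi.mi — σ1 onset /g/, coda /∅/ ok; σ2 onset /m/, coda /∅/ ok → permitted
bwil.vla — σ1 onset /bw/ (1→5 rises), coda /l/ ok; σ2 onset /vl/ (2→4 rises), coda /∅/ ok → permitted
lwu — σ1 onset /lw/ (4→5 rises), coda /∅/ ok → permitted
gig — σ1 onset /g/, coda /g/ ok → permitted
ve.fup — σ1 onset /v/, coda /∅/ ok; σ2 onset /f/, coda /p/ ok → permitted
lwig.fnaw — violates constraint 3: syllable 2 coda contains /w/ → not permitted
lwim.vnel — σ1 onset /lw/ (4→5 rises), coda /m/ ok; σ2 onset /vn/ (2→3 rises), coda /l/ ok → permitted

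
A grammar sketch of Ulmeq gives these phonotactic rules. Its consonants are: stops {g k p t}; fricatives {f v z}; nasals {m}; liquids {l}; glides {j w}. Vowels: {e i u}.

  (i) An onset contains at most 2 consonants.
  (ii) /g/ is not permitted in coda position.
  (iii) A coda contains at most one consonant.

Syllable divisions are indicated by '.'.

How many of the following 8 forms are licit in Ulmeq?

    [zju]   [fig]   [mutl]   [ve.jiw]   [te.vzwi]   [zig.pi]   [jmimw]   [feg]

[zju] — σ1 onset /zj/ (2C), coda /∅/ ok → licit
[fig] — violates constraint (ii): syllable 1 coda contains /g/ → illicit
[mutl] — violates constraint (iii): syllable 1 coda /tl/ has 2 consonants (> 1) → illicit
[ve.jiw] — σ1 onset /v/, coda /∅/ ok; σ2 onset /j/, coda /w/ ok → licit
[te.vzwi] — violates constraint (i): syllable 2 onset /vzw/ has 3 consonants (> 2) → illicit
[zig.pi] — violates constraint (ii): syllable 1 coda contains /g/ → illicit
[jmimw] — violates constraint (iii): syllable 1 coda /mw/ has 2 consonants (> 1) → illicit
[feg] — violates constraint (ii): syllable 1 coda contains /g/ → illicit
Licit: [zju], [ve.jiw] → 2.

2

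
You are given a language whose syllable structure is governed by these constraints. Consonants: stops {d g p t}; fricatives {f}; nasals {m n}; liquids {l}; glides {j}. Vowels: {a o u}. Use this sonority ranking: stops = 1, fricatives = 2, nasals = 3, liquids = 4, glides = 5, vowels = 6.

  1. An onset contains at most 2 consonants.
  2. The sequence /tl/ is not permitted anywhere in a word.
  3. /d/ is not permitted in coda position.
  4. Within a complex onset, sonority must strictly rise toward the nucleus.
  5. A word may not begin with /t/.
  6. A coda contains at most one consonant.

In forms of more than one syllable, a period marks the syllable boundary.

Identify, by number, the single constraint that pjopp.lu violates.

pjopp.lu: syllable 1 coda /pp/ has 2 consonants (> 1).
This is a violation of constraint 6: "A coda contains at most one consonant."
The remaining constraints (1, 2, 3, 4, 5) are satisfied.

6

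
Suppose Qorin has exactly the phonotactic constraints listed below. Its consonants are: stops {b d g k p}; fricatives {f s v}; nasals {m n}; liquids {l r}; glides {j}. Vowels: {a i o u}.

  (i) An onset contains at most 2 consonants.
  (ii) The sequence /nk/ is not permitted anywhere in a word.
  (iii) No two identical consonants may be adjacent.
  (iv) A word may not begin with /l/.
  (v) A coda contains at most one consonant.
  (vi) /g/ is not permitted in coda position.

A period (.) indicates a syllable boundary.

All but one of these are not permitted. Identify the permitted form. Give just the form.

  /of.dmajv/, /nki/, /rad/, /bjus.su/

/rad/

/of.dmajv/ — violates constraint (v): syllable 2 coda /jv/ has 2 consonants (> 1) → not permitted
/nki/ — violates constraint (ii): contains banned sequence /nk/ → not permitted
/rad/ — σ1 onset /r/, coda /d/ ok → permitted
/bjus.su/ — violates constraint (iii): adjacent identical consonants /ss/ → not permitted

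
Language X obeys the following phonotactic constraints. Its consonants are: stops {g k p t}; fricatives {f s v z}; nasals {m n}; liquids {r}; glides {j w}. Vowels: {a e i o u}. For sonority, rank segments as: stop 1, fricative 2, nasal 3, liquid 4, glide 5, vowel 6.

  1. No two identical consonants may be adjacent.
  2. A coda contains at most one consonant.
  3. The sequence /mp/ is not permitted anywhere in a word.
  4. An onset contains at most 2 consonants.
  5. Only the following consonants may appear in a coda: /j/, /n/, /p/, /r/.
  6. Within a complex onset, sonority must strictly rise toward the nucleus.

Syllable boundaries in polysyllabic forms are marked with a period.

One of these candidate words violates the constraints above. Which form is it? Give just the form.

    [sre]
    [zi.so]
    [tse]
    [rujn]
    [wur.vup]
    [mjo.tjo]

[rujn]

[sre] — σ1 onset /sr/ (2→4 rises), coda /∅/ ok → well-formed
[zi.so] — σ1 onset /z/, coda /∅/ ok; σ2 onset /s/, coda /∅/ ok → well-formed
[tse] — σ1 onset /ts/ (1→2 rises), coda /∅/ ok → well-formed
[rujn] — violates constraint 2: syllable 1 coda /jn/ has 2 consonants (> 1) → ill-formed
[wur.vup] — σ1 onset /w/, coda /r/ ok; σ2 onset /v/, coda /p/ ok → well-formed
[mjo.tjo] — σ1 onset /mj/ (3→5 rises), coda /∅/ ok; σ2 onset /tj/ (1→5 rises), coda /∅/ ok → well-formed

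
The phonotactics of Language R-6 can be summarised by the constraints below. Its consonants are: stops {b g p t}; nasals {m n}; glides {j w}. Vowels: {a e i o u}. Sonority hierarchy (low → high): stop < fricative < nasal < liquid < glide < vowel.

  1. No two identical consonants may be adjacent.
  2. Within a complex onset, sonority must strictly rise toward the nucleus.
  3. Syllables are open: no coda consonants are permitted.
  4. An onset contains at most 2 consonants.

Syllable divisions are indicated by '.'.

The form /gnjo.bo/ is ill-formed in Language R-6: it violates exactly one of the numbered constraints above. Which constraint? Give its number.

/gnjo.bo/: syllable 1 onset /gnj/ has 3 consonants (> 2).
This is a violation of constraint 4: "An onset contains at most 2 consonants."
The remaining constraints (1, 2, 3) are satisfied.

4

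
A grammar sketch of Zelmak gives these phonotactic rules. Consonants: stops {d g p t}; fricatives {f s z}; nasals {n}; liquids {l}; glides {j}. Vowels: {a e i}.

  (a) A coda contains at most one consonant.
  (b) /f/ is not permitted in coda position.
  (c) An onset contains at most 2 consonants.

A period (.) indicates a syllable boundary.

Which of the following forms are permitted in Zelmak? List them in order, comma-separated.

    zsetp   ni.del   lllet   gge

zsetp — violates constraint (a): syllable 1 coda /tp/ has 2 consonants (> 1) → not permitted
ni.del — σ1 onset /n/, coda /∅/ ok; σ2 onset /d/, coda /l/ ok → permitted
lllet — violates constraint (c): syllable 1 onset /lll/ has 3 consonants (> 2) → not permitted
gge — σ1 onset /gg/ (2C), coda /∅/ ok → permitted

ni.del, gge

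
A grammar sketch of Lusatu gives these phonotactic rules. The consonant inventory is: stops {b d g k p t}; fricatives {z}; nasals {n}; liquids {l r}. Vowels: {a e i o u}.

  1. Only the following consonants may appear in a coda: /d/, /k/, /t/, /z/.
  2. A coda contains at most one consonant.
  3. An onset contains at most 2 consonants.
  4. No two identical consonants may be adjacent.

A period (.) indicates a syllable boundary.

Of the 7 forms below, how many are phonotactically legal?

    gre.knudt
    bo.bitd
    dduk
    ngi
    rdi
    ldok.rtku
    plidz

2

gre.knudt — violates constraint 2: syllable 2 coda /dt/ has 2 consonants (> 1) → phonotactically illegal
bo.bitd — violates constraint 2: syllable 2 coda /td/ has 2 consonants (> 1) → phonotactically illegal
dduk — violates constraint 4: adjacent identical consonants /dd/ → phonotactically illegal
ngi — σ1 onset /ng/ (2C), coda /∅/ ok → phonotactically legal
rdi — σ1 onset /rd/ (2C), coda /∅/ ok → phonotactically legal
ldok.rtku — violates constraint 3: syllable 2 onset /rtk/ has 3 consonants (> 2) → phonotactically illegal
plidz — violates constraint 2: syllable 1 coda /dz/ has 2 consonants (> 1) → phonotactically illegal
Phonotactically legal: ngi, rdi → 2.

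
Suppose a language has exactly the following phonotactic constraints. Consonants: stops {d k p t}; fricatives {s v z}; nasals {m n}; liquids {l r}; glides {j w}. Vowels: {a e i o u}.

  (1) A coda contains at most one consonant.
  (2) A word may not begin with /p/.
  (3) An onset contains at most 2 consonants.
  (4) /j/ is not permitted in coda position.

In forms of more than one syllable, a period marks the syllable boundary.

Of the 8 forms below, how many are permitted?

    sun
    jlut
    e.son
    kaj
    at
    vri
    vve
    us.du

sun — σ1 onset /s/, coda /n/ ok → permitted
jlut — σ1 onset /jl/ (2C), coda /t/ ok → permitted
e.son — σ1 onset /∅/, coda /∅/ ok; σ2 onset /s/, coda /n/ ok → permitted
kaj — violates constraint 4: syllable 1 coda contains /j/ → not permitted
at — σ1 onset /∅/, coda /t/ ok → permitted
vri — σ1 onset /vr/ (2C), coda /∅/ ok → permitted
vve — σ1 onset /vv/ (2C), coda /∅/ ok → permitted
us.du — σ1 onset /∅/, coda /s/ ok; σ2 onset /d/, coda /∅/ ok → permitted
Permitted: sun, jlut, e.son, at, vri, vve, us.du → 7.

7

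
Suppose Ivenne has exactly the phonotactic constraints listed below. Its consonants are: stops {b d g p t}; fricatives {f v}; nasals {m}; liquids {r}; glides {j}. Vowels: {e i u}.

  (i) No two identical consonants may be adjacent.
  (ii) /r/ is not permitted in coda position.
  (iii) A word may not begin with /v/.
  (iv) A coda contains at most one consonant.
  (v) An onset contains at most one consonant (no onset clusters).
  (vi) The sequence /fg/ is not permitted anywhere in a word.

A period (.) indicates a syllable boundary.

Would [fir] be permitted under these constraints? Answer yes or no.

[fir] — violates constraint (ii): syllable 1 coda contains /r/ → not permitted

no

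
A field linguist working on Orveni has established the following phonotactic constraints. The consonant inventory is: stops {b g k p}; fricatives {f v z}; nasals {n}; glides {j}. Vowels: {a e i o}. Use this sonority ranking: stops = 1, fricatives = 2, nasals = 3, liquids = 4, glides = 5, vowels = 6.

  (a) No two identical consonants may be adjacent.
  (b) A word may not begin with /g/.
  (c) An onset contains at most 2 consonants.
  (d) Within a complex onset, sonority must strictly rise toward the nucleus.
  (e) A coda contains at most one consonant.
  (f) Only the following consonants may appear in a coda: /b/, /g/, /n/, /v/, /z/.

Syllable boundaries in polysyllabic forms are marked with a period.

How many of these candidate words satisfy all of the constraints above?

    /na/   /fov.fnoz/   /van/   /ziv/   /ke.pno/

5

/na/ — σ1 onset /n/, coda /∅/ ok → well-formed
/fov.fnoz/ — σ1 onset /f/, coda /v/ ok; σ2 onset /fn/ (2→3 rises), coda /z/ ok → well-formed
/van/ — σ1 onset /v/, coda /n/ ok → well-formed
/ziv/ — σ1 onset /z/, coda /v/ ok → well-formed
/ke.pno/ — σ1 onset /k/, coda /∅/ ok; σ2 onset /pn/ (1→3 rises), coda /∅/ ok → well-formed
Well-formed: /na/, /fov.fnoz/, /van/, /ziv/, /ke.pno/ → 5.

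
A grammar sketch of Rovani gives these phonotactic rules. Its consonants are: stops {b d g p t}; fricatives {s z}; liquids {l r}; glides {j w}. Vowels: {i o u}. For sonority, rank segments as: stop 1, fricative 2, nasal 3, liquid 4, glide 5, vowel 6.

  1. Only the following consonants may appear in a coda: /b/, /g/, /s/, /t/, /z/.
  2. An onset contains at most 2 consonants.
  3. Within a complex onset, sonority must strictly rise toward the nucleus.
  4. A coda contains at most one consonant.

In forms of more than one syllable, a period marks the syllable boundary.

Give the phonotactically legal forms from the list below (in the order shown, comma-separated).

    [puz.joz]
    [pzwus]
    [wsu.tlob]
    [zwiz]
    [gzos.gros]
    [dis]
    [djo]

[puz.joz], [zwiz], [gzos.gros], [dis], [djo]

[puz.joz] — σ1 onset /p/, coda /z/ ok; σ2 onset /j/, coda /z/ ok → phonotactically legal
[pzwus] — violates constraint 2: syllable 1 onset /pzw/ has 3 consonants (> 2) → phonotactically illegal
[wsu.tlob] — violates constraint 3: syllable 1 onset /ws/: /w/ (glide, 5) → /s/ (fricative, 2) does not rise → phonotactically illegal
[zwiz] — σ1 onset /zw/ (2→5 rises), coda /z/ ok → phonotactically legal
[gzos.gros] — σ1 onset /gz/ (1→2 rises), coda /s/ ok; σ2 onset /gr/ (1→4 rises), coda /s/ ok → phonotactically legal
[dis] — σ1 onset /d/, coda /s/ ok → phonotactically legal
[djo] — σ1 onset /dj/ (1→5 rises), coda /∅/ ok → phonotactically legal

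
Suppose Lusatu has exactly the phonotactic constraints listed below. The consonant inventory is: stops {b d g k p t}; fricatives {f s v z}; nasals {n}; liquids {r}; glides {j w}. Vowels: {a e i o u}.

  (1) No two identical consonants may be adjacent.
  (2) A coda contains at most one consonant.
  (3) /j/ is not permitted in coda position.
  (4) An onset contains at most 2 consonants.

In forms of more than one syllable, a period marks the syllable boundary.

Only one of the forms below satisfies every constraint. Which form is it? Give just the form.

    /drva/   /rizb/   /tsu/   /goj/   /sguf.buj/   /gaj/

/tsu/

/drva/ — violates constraint 4: syllable 1 onset /drv/ has 3 consonants (> 2) → illicit
/rizb/ — violates constraint 2: syllable 1 coda /zb/ has 2 consonants (> 1) → illicit
/tsu/ — σ1 onset /ts/ (2C), coda /∅/ ok → licit
/goj/ — violates constraint 3: syllable 1 coda contains /j/ → illicit
/sguf.buj/ — violates constraint 3: syllable 2 coda contains /j/ → illicit
/gaj/ — violates constraint 3: syllable 1 coda contains /j/ → illicit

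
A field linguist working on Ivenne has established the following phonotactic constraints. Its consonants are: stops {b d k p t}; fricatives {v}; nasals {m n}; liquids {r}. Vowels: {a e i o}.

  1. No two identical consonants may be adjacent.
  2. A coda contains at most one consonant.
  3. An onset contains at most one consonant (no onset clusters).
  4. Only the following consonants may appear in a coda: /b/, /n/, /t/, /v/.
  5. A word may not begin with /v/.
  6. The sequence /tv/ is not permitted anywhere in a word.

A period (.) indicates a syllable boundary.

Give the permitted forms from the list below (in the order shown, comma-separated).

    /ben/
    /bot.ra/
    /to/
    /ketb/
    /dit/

/ben/, /bot.ra/, /to/, /dit/

/ben/ — σ1 onset /b/, coda /n/ ok → permitted
/bot.ra/ — σ1 onset /b/, coda /t/ ok; σ2 onset /r/, coda /∅/ ok → permitted
/to/ — σ1 onset /t/, coda /∅/ ok → permitted
/ketb/ — violates constraint 2: syllable 1 coda /tb/ has 2 consonants (> 1) → not permitted
/dit/ — σ1 onset /d/, coda /t/ ok → permitted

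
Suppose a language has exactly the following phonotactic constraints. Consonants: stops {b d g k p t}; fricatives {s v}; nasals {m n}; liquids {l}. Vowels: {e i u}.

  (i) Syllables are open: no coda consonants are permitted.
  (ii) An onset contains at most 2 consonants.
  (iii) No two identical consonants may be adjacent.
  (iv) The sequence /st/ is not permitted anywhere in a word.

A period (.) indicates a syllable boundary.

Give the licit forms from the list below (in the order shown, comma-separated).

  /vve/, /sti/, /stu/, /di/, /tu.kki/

/di/

/vve/ — violates constraint (iii): adjacent identical consonants /vv/ → illicit
/sti/ — violates constraint (iv): contains banned sequence /st/ → illicit
/stu/ — violates constraint (iv): contains banned sequence /st/ → illicit
/di/ — σ1 onset /d/, coda /∅/ ok → licit
/tu.kki/ — violates constraint (iii): adjacent identical consonants /kk/ → illicit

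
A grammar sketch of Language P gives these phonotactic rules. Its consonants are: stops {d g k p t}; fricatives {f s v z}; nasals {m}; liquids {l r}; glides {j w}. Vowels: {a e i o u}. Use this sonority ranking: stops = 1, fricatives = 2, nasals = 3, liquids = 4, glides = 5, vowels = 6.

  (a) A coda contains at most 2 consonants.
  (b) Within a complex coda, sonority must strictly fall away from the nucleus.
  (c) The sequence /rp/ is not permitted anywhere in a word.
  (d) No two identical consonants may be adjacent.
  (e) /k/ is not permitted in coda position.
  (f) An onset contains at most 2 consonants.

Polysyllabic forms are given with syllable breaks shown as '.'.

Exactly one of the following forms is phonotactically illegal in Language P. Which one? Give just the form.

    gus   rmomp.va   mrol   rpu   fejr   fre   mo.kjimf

gus — σ1 onset /g/, coda /s/ ok → phonotactically legal
rmomp.va — σ1 onset /rm/ (2C), coda /mp/ (3→1 falls) ok; σ2 onset /v/, coda /∅/ ok → phonotactically legal
mrol — σ1 onset /mr/ (2C), coda /l/ ok → phonotactically legal
rpu — violates constraint (c): contains banned sequence /rp/ → phonotactically illegal
fejr — σ1 onset /f/, coda /jr/ (5→4 falls) ok → phonotactically legal
fre — σ1 onset /fr/ (2C), coda /∅/ ok → phonotactically legal
mo.kjimf — σ1 onset /m/, coda /∅/ ok; σ2 onset /kj/ (2C), coda /mf/ (3→2 falls) ok → phonotactically legal

rpu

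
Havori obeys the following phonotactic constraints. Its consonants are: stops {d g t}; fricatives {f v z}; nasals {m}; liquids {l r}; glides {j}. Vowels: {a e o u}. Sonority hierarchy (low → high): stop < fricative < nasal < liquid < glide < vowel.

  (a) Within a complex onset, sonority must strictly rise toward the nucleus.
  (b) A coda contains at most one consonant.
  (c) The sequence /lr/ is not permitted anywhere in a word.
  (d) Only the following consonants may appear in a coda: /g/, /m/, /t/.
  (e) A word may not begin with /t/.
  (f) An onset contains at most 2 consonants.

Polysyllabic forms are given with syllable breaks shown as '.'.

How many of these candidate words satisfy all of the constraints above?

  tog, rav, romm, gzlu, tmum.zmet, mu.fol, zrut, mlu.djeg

2

tog — violates constraint (e): word begins with /t/ → phonotactically illegal
rav — violates constraint (d): syllable 1 coda contains /v/, which is not a licensed coda consonant → phonotactically illegal
romm — violates constraint (b): syllable 1 coda /mm/ has 2 consonants (> 1) → phonotactically illegal
gzlu — violates constraint (f): syllable 1 onset /gzl/ has 3 consonants (> 2) → phonotactically illegal
tmum.zmet — violates constraint (e): word begins with /t/ → phonotactically illegal
mu.fol — violates constraint (d): syllable 2 coda contains /l/, which is not a licensed coda consonant → phonotactically illegal
zrut — σ1 onset /zr/ (2→4 rises), coda /t/ ok → phonotactically legal
mlu.djeg — σ1 onset /ml/ (3→4 rises), coda /∅/ ok; σ2 onset /dj/ (1→5 rises), coda /g/ ok → phonotactically legal
Phonotactically legal: zrut, mlu.djeg → 2.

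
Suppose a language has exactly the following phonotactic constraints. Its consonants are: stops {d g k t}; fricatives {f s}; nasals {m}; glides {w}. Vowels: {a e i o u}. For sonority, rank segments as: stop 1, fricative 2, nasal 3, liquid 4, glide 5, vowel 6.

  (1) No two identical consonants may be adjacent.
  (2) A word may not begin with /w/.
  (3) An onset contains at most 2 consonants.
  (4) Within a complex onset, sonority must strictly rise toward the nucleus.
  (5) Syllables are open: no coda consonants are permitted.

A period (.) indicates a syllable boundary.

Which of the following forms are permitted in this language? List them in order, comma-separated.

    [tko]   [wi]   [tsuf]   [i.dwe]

[i.dwe]

[tko] — violates constraint 4: syllable 1 onset /tk/: /t/ (stop, 1) → /k/ (stop, 1) does not rise → not permitted
[wi] — violates constraint 2: word begins with /w/ → not permitted
[tsuf] — violates constraint 5: syllable 1 coda /f/ has 1 consonant (> 0) → not permitted
[i.dwe] — σ1 onset /∅/, coda /∅/ ok; σ2 onset /dw/ (1→5 rises), coda /∅/ ok → permitted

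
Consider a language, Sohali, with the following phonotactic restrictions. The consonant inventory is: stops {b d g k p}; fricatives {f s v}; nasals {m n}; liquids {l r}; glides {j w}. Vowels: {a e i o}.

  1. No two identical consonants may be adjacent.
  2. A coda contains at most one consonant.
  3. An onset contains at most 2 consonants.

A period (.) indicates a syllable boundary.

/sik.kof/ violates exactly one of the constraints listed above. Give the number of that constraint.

/sik.kof/: adjacent identical consonants /kk/.
This is a violation of constraint 1: "No two identical consonants may be adjacent."
The remaining constraints (2, 3) are satisfied.

1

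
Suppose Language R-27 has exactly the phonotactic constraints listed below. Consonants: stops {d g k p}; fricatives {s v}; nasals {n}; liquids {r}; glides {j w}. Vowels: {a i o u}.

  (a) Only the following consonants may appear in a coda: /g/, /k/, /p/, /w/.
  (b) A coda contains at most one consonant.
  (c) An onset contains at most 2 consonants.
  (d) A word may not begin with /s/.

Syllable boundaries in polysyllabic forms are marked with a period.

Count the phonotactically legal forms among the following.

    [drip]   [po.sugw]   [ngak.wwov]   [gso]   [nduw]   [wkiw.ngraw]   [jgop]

[drip] — σ1 onset /dr/ (2C), coda /p/ ok → phonotactically legal
[po.sugw] — violates constraint (b): syllable 2 coda /gw/ has 2 consonants (> 1) → phonotactically illegal
[ngak.wwov] — violates constraint (a): syllable 2 coda contains /v/, which is not a licensed coda consonant → phonotactically illegal
[gso] — σ1 onset /gs/ (2C), coda /∅/ ok → phonotactically legal
[nduw] — σ1 onset /nd/ (2C), coda /w/ ok → phonotactically legal
[wkiw.ngraw] — violates constraint (c): syllable 2 onset /ngr/ has 3 consonants (> 2) → phonotactically illegal
[jgop] — σ1 onset /jg/ (2C), coda /p/ ok → phonotactically legal
Phonotactically legal: [drip], [gso], [nduw], [jgop] → 4.

4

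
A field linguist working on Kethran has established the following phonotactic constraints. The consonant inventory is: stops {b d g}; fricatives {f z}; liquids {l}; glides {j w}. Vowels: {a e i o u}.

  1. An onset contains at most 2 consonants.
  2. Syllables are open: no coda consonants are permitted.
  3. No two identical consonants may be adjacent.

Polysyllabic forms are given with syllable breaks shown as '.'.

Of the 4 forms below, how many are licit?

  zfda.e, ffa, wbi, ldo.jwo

zfda.e — violates constraint 1: syllable 1 onset /zfd/ has 3 consonants (> 2) → illicit
ffa — violates constraint 3: adjacent identical consonants /ff/ → illicit
wbi — σ1 onset /wb/ (2C), coda /∅/ ok → licit
ldo.jwo — σ1 onset /ld/ (2C), coda /∅/ ok; σ2 onset /jw/ (2C), coda /∅/ ok → licit
Licit: wbi, ldo.jwo → 2.

2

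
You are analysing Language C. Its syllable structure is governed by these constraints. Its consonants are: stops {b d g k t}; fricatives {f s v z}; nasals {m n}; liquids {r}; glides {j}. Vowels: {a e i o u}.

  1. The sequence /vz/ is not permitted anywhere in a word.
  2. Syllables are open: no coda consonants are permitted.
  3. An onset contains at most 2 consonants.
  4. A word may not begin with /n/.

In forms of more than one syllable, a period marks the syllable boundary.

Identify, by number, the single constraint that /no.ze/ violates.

/no.ze/: word begins with /n/.
This is a violation of constraint 4: "A word may not begin with /n/."
The remaining constraints (1, 2, 3) are satisfied.

4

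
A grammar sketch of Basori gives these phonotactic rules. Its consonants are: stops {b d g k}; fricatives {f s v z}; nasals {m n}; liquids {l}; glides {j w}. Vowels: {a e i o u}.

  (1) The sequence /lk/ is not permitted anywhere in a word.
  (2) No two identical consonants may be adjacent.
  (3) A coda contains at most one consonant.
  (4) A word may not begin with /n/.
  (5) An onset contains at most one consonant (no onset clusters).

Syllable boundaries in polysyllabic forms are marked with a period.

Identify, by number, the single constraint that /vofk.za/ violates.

/vofk.za/: syllable 1 coda /fk/ has 2 consonants (> 1).
This is a violation of constraint 3: "A coda contains at most one consonant."
The remaining constraints (1, 2, 4, 5) are satisfied.

3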